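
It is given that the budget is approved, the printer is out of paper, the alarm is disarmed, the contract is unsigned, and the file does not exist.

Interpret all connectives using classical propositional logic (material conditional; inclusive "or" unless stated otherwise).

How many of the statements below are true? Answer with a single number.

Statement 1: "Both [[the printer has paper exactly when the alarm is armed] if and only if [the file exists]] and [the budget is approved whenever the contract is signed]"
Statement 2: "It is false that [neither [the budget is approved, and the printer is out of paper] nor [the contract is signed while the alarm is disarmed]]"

1

Let K = "the printer has paper" (F), P = "the alarm is armed" (F), V = "the file exists" (F), R = "the contract is signed" (F), L = "the budget is approved" (T).

Statement 1: Formalization: ((K <-> P) <-> V) & (R -> L)

K <-> P = F <-> F = T
(K <-> P) <-> V = T <-> F = F
R -> L = F -> T = T
((K <-> P) <-> V) & (R -> L) = F & T = F
Hence Statement 1 is false.

Statement 2: Parsed as ~((L & ~K) nor (R & ~P))

~K = ~F = T
L & ~K = T & T = T
~P = ~F = T
R & ~P = F & T = F
(L & ~K) nor (R & ~P) = T nor F = F
~((L & ~K) nor (R & ~P)) = ~F = T
Hence Statement 2 is true.

Count: 1.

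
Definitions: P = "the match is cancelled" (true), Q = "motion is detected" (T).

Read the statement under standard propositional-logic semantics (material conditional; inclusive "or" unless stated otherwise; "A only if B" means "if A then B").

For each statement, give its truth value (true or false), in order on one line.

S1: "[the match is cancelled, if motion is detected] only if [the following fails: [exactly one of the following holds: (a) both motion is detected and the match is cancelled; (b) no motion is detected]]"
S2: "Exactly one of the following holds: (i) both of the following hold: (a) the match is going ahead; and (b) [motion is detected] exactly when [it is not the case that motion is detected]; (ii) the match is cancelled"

S1 F / S2 T

S1: This is (Q → P) → ¬((Q ∧ P) ⊕ ¬Q).

Q → P = T → T = T
Q ∧ P = T ∧ T = T
¬Q = ¬T = F
(Q ∧ P) ⊕ ¬Q = T ⊕ F = T
¬((Q ∧ P) ⊕ ¬Q) = ¬T = F
(Q → P) → ¬((Q ∧ P) ⊕ ¬Q) = T → F = F
Thus S1 is false.

S2: In symbols: (¬P ∧ (Q ↔ ¬Q)) ⊕ P

¬P = ¬T = F
¬Q = ¬T = F
Q ↔ ¬Q = T ↔ F = F
¬P ∧ (Q ↔ ¬Q) = F ∧ F = F
(¬P ∧ (Q ↔ ¬Q)) ⊕ P = F ⊕ T = T
Thus S2 is true.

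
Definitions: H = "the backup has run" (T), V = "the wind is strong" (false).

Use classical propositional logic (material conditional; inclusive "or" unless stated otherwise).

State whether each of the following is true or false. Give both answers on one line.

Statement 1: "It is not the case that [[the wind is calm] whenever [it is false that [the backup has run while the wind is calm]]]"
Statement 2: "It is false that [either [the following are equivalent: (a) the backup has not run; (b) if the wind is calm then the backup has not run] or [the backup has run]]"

Statement 1: Formalization: not (not (H and not V) -> not V)

not V = not False = True
H and not V = True and True = True
not (H and not V) = not True = False
not V = not False = True
not (H and not V) -> not V = False -> True = True
not (not (H and not V) -> not V) = not True = False
Hence Statement 1 is false.

Statement 2: Formalization: not ((not H iff (not V -> not H)) or H)

not H = not True = False
not V = not False = True
not H = not True = False
not V -> not H = True -> False = False
not H iff (not V -> not H) = False iff False = True
(not H iff (not V -> not H)) or H = True or True = True
not ((not H iff (not V -> not H)) or H) = not True = False
So Statement 2 is false.

Statement 1 false / Statement 2 false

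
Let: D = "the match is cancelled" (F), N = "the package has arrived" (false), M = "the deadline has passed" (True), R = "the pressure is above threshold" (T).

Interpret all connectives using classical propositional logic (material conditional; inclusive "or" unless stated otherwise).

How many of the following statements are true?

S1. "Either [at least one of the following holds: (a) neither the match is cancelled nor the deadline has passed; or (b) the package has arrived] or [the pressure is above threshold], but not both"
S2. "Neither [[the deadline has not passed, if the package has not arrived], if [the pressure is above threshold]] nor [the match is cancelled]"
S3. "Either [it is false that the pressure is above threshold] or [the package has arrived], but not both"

2

S1: This is ((D ↓ M) ∨ N) ⊕ R.

D ↓ M = F ↓ T = F
(D ↓ M) ∨ N = F ∨ F = F
((D ↓ M) ∨ N) ⊕ R = F ⊕ T = T
Thus S1 is true.

S2: In symbols: (R → (¬N → ¬M)) ↓ D

¬N = ¬F = T
¬M = ¬T = F
¬N → ¬M = T → F = F
R → (¬N → ¬M) = T → F = F
(R → (¬N → ¬M)) ↓ D = F ↓ F = T
So S2 is true.

S3: Formalization: ¬R ⊕ N

¬R = ¬T = F
¬R ⊕ N = F ⊕ F = F
Thus S3 is false.

True statements: 2.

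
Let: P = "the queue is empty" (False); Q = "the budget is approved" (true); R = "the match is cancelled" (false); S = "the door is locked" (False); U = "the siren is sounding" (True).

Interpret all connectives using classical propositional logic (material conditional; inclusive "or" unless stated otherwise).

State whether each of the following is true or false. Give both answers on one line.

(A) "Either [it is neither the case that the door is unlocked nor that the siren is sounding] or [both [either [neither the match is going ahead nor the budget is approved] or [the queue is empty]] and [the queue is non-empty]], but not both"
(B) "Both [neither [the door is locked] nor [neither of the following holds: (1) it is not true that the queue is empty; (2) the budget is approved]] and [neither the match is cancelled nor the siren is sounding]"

(A) False; (B) False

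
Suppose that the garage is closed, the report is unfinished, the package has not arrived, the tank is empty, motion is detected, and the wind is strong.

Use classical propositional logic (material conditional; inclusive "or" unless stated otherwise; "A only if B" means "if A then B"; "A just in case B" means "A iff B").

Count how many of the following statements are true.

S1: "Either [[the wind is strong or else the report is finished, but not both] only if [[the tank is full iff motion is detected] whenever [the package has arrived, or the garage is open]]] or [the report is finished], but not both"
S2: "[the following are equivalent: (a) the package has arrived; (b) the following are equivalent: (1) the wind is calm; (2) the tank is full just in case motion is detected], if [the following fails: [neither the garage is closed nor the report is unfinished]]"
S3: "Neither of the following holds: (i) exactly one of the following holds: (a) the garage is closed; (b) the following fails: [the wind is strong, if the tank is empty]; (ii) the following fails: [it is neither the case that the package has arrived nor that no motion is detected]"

Let V = "the wind is strong" (True), Q = "the report is finished" (False), R = "the package has arrived" (False), P = "the garage is closed" (True), S = "the tank is full" (False), U = "motion is detected" (True).

S1: This is ((V xor Q) -> ((R or not P) -> (S iff U))) xor Q.

V xor Q = True xor False = True
not P = not True = False
R or not P = False or False = False
S iff U = False iff True = False
(R or not P) -> (S iff U) = False -> False = True
(V xor Q) -> ((R or not P) -> (S iff U)) = True -> True = True
((V xor Q) -> ((R or not P) -> (S iff U))) xor Q = True xor False = True
Thus S1 is true.

S2: This is not (P nor not Q) -> (R iff (not V iff (S iff U))).

not Q = not False = True
P nor not Q = True nor True = False
not (P nor not Q) = not False = True
not V = not True = False
S iff U = False iff True = False
not V iff (S iff U) = False iff False = True
R iff (not V iff (S iff U)) = False iff True = False
not (P nor not Q) -> (R iff (not V iff (S iff U))) = True -> False = False
Hence S2 is false.

S3: In symbols: (P xor not (not S -> V)) nor not (R nor not U)

not S = not False = True
not S -> V = True -> True = True
not (not S -> V) = not True = False
P xor not (not S -> V) = True xor False = True
not U = not True = False
R nor not U = False nor False = True
not (R nor not U) = not True = False
(P xor not (not S -> V)) nor not (R nor not U) = True nor False = False
Thus S3 is false.

True statements: 1 (S1).

1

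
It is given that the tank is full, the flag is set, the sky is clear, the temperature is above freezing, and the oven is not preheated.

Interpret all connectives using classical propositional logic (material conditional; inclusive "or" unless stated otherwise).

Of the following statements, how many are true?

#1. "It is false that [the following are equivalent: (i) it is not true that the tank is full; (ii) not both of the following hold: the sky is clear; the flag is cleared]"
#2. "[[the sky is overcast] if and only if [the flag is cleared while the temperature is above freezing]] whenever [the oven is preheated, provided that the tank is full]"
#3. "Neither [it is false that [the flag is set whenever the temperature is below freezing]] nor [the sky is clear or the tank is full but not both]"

Let P = "the tank is full" (T), R = "the sky is overcast" (F), Q = "the flag is set" (T), U = "the oven is preheated" (F), S = "the temperature is below freezing" (F).

#1: This is ¬(¬P ↔ (¬R ↑ ¬Q)).

¬P = ¬T = F
¬R = ¬F = T
¬Q = ¬T = F
¬R ↑ ¬Q = T ↑ F = T
¬P ↔ (¬R ↑ ¬Q) = F ↔ T = F
¬(¬P ↔ (¬R ↑ ¬Q)) = ¬F = T
So #1 is true.

#2: Parsed as (P → U) → (R ↔ (¬Q ∧ ¬S))

P → U = T → F = F
¬Q = ¬T = F
¬S = ¬F = T
¬Q ∧ ¬S = F ∧ T = F
R ↔ (¬Q ∧ ¬S) = F ↔ F = T
(P → U) → (R ↔ (¬Q ∧ ¬S)) = F → T = T
Thus #2 is true.

#3: Parsed as ¬(S → Q) ↓ (¬R ⊕ P)

S → Q = F → T = T
¬(S → Q) = ¬T = F
¬R = ¬F = T
¬R ⊕ P = T ⊕ T = F
¬(S → Q) ↓ (¬R ⊕ P) = F ↓ F = T
Thus #3 is true.

True statements: 3.

3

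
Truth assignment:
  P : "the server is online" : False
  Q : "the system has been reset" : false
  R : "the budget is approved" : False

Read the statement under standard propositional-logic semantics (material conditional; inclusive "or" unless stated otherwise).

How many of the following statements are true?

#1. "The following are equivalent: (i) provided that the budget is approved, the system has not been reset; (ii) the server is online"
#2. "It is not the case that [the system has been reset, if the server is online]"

#1: This is (R → ¬Q) ↔ P.

¬Q = ¬F = T
R → ¬Q = F → T = T
(R → ¬Q) ↔ P = T ↔ F = F
Hence #1 is false.

#2: Formalization: ¬(P → Q)

P → Q = F → F = T
¬(P → Q) = ¬T = F
Thus #2 is false.

Count: 0.

0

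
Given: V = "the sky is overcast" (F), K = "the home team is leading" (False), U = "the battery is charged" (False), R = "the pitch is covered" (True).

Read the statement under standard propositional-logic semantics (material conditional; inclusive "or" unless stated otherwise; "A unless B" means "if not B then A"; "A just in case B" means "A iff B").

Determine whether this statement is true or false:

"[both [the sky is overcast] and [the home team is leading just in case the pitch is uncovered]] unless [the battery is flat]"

Formalization: (V & (K <-> ~R)) | ~U

~R = ~T = F
K <-> ~R = F <-> F = T
V & (K <-> ~R) = F & T = F
~U = ~F = T
(V & (K <-> ~R)) | ~U = F | T = T

The statement is true.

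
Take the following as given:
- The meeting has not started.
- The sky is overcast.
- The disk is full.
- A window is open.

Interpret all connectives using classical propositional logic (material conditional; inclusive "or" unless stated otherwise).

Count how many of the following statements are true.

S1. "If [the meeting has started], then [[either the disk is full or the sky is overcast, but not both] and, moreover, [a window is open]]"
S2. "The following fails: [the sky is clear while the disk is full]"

2

Let D = "the meeting has started" (F), R = "the disk is full" (T), V = "the sky is overcast" (T), L = "a window is open" (T).

S1: Parsed as D -> ((R xor V) & L)

R xor V = T xor T = F
(R xor V) & L = F & T = F
D -> ((R xor V) & L) = F -> F = T
Thus S1 is true.

S2: In symbols: ~(~V & R)

~V = ~T = F
~V & R = F & T = F
~(~V & R) = ~F = T
Thus S2 is true.

True statements: 2 (S1, S2).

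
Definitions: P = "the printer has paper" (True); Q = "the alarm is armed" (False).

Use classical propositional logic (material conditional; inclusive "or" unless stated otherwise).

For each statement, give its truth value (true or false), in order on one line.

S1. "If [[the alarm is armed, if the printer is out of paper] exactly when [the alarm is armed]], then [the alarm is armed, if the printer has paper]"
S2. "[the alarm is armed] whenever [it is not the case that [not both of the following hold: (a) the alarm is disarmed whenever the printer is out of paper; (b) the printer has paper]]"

S1: This is ((¬P → Q) ↔ Q) → (P → Q).

¬P = ¬T = F
¬P → Q = F → F = T
(¬P → Q) ↔ Q = T ↔ F = F
P → Q = T → F = F
((¬P → Q) ↔ Q) → (P → Q) = F → F = T
Thus S1 is true.

S2: Parsed as ¬((¬P → ¬Q) ↑ P) → Q

¬P = ¬T = F
¬Q = ¬F = T
¬P → ¬Q = F → T = T
(¬P → ¬Q) ↑ P = T ↑ T = F
¬((¬P → ¬Q) ↑ P) = ¬F = T
¬((¬P → ¬Q) ↑ P) → Q = T → F = F
So S2 is false.

S1 True / S2 False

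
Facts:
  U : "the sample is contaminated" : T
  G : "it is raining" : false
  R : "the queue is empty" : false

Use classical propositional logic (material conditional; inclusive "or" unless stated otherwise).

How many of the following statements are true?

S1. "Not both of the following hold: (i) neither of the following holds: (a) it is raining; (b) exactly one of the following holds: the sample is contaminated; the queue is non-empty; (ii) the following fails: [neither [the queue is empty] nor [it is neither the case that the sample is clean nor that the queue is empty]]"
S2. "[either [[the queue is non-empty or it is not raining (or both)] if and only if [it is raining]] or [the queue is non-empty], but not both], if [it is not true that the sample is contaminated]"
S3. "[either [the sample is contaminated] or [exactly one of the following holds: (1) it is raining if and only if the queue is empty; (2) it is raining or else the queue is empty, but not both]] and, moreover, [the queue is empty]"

S1: Parsed as (G ↓ (U ⊕ ¬R)) ↑ ¬(R ↓ (¬U ↓ R))

¬R = ¬F = T
U ⊕ ¬R = T ⊕ T = F
G ↓ (U ⊕ ¬R) = F ↓ F = T
¬U = ¬T = F
¬U ↓ R = F ↓ F = T
R ↓ (¬U ↓ R) = F ↓ T = F
¬(R ↓ (¬U ↓ R)) = ¬F = T
(G ↓ (U ⊕ ¬R)) ↑ ¬(R ↓ (¬U ↓ R)) = T ↑ T = F
Thus S1 is false.

S2: In symbols: ¬U → (((¬R ∨ ¬G) ↔ G) ⊕ ¬R)

¬U = ¬T = F
¬R = ¬F = T
¬G = ¬F = T
¬R ∨ ¬G = T ∨ T = T
(¬R ∨ ¬G) ↔ G = T ↔ F = F
¬R = ¬F = T
((¬R ∨ ¬G) ↔ G) ⊕ ¬R = F ⊕ T = T
¬U → (((¬R ∨ ¬G) ↔ G) ⊕ ¬R) = F → T = T
Thus S2 is true.

S3: This is (U ∨ ((G ↔ R) ⊕ (G ⊕ R))) ∧ R.

G ↔ R = F ↔ F = T
G ⊕ R = F ⊕ F = F
(G ↔ R) ⊕ (G ⊕ R) = T ⊕ F = T
U ∨ ((G ↔ R) ⊕ (G ⊕ R)) = T ∨ T = T
(U ∨ ((G ↔ R) ⊕ (G ⊕ R))) ∧ R = T ∧ F = F
Thus S3 is false.

Count: 1.

1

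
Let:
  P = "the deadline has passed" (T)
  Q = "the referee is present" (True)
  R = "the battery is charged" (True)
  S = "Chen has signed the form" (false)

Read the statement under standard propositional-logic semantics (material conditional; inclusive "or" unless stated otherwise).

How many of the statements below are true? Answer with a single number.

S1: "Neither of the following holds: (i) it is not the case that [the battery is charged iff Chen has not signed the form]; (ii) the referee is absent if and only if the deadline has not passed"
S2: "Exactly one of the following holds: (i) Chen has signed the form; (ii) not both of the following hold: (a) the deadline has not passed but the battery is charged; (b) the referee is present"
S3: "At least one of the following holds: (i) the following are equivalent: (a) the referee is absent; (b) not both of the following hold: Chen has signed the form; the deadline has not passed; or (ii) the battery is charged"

S1: This is not (R iff not S) nor (not Q iff not P).

not S = not False = True
R iff not S = True iff True = True
not (R iff not S) = not True = False
not Q = not True = False
not P = not True = False
not Q iff not P = False iff False = True
not (R iff not S) nor (not Q iff not P) = False nor True = False
Thus S1 is false.

S2: Formalization: S xor ((not P and R) nand Q)

not P = not True = False
not P and R = False and True = False
(not P and R) nand Q = False nand True = True
S xor ((not P and R) nand Q) = False xor True = True
So S2 is true.

S3: This is (not Q iff (S nand not P)) or R.

not Q = not True = False
not P = not True = False
S nand not P = False nand False = True
not Q iff (S nand not P) = False iff True = False
(not Q iff (S nand not P)) or R = False or True = True
Hence S3 is true.

2 of the 3 statements are true (S2, S3).

2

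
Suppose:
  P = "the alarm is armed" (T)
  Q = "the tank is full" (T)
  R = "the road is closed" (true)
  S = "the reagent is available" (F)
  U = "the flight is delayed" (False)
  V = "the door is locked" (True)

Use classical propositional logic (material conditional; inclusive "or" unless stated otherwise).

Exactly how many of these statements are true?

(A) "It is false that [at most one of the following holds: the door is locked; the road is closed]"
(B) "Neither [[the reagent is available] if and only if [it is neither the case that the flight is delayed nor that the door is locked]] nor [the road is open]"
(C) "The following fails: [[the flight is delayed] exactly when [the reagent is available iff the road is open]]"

(A): Formalization: ~(V nand R)

V nand R = T nand T = F
~(V nand R) = ~F = T
So (A) is true.

(B): In symbols: (S <-> (U nor V)) nor ~R

U nor V = F nor T = F
S <-> (U nor V) = F <-> F = T
~R = ~T = F
(S <-> (U nor V)) nor ~R = T nor F = F
So (B) is false.

(C): Parsed as ~(U <-> (S <-> ~R))

~R = ~T = F
S <-> ~R = F <-> F = T
U <-> (S <-> ~R) = F <-> T = F
~(U <-> (S <-> ~R)) = ~F = T
So (C) is true.

2 of the 3 statements are true.

2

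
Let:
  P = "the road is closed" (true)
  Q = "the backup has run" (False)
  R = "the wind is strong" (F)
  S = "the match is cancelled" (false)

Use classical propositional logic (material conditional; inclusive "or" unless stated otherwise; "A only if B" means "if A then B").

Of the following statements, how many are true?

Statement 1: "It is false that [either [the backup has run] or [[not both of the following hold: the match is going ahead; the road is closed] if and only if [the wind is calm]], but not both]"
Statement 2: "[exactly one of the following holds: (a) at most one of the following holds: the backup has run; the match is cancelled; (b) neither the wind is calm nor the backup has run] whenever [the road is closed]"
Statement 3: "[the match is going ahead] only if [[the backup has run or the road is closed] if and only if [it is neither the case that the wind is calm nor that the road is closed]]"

Statement 1: This is ~(Q xor ((~S nand P) <-> ~R)).

~S = ~F = T
~S nand P = T nand T = F
~R = ~F = T
(~S nand P) <-> ~R = F <-> T = F
Q xor ((~S nand P) <-> ~R) = F xor F = F
~(Q xor ((~S nand P) <-> ~R)) = ~F = T
Hence Statement 1 is true.

Statement 2: This is P -> ((Q nand S) xor (~R nor Q)).

Q nand S = F nand F = T
~R = ~F = T
~R nor Q = T nor F = F
(Q nand S) xor (~R nor Q) = T xor F = T
P -> ((Q nand S) xor (~R nor Q)) = T -> T = T
Thus Statement 2 is true.

Statement 3: In symbols: ~S -> ((Q | P) <-> (~R nor P))

~S = ~F = T
Q | P = F | T = T
~R = ~F = T
~R nor P = T nor T = F
(Q | P) <-> (~R nor P) = T <-> F = F
~S -> ((Q | P) <-> (~R nor P)) = T -> F = F
So Statement 3 is false.

2 of the 3 statements are true (Statement 1, Statement 2).

2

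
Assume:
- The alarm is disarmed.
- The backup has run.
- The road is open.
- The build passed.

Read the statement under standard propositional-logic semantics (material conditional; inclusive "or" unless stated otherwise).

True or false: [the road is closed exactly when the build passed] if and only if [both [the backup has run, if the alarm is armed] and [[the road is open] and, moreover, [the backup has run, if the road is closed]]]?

The statement is false.

Let N = "the road is closed" (F), K = "the build passed" (T), D = "the alarm is armed" (F), R = "the backup has run" (T).
Formalization: (N <-> K) <-> ((D -> R) & (~N & (N -> R)))

N <-> K = F <-> T = F
D -> R = F -> T = T
~N = ~F = T
N -> R = F -> T = T
~N & (N -> R) = T & T = T
(D -> R) & (~N & (N -> R)) = T & T = T
(N <-> K) <-> ((D -> R) & (~N & (N -> R))) = F <-> T = F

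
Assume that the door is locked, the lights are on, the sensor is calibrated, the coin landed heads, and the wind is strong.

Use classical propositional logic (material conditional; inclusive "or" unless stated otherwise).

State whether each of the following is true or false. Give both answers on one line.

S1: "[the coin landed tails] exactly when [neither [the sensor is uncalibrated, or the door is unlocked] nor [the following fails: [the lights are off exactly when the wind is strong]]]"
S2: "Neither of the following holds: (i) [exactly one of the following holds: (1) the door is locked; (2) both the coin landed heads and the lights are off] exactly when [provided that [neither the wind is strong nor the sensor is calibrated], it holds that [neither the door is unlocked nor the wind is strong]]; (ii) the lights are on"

Let M = "the coin landed heads" (True), K = "the sensor is calibrated" (True), Q = "the door is locked" (True), L = "the lights are on" (True), W = "the wind is strong" (True).

S1: Formalization: not M iff ((not K or not Q) nor not (not L iff W))

not M = not True = False
not K = not True = False
not Q = not True = False
not K or not Q = False or False = False
not L = not True = False
not L iff W = False iff True = False
not (not L iff W) = not False = True
(not K or not Q) nor not (not L iff W) = False nor True = False
not M iff ((not K or not Q) nor not (not L iff W)) = False iff False = True
Hence S1 is true.

S2: Parsed as ((Q xor (M and not L)) iff ((W nor K) -> (not Q nor W))) nor L

not L = not True = False
M and not L = True and False = False
Q xor (M and not L) = True xor False = True
W nor K = True nor True = False
not Q = not True = False
not Q nor W = False nor True = False
(W nor K) -> (not Q nor W) = False -> False = True
(Q xor (M and not L)) iff ((W nor K) -> (not Q nor W)) = True iff True = True
((Q xor (M and not L)) iff ((W nor K) -> (not Q nor W))) nor L = True nor True = False
Thus S2 is false.

S1 T / S2 F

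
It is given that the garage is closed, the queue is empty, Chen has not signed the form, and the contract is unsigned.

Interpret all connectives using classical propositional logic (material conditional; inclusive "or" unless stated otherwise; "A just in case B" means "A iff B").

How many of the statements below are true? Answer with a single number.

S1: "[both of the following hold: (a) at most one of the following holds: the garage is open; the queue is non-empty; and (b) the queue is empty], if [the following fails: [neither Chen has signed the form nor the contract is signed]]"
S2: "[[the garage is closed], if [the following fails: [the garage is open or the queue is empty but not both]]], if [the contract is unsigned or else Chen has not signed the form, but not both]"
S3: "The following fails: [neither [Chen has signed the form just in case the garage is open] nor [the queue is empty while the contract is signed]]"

Let R = "Chen has signed the form" (F), S = "the contract is signed" (F), P = "the garage is closed" (T), Q = "the queue is empty" (T).

S1: In symbols: ¬(R ↓ S) → ((¬P ↑ ¬Q) ∧ Q)

R ↓ S = F ↓ F = T
¬(R ↓ S) = ¬T = F
¬P = ¬T = F
¬Q = ¬T = F
¬P ↑ ¬Q = F ↑ F = T
(¬P ↑ ¬Q) ∧ Q = T ∧ T = T
¬(R ↓ S) → ((¬P ↑ ¬Q) ∧ Q) = F → T = T
Hence S1 is true.

S2: This is (¬S ⊕ ¬R) → (¬(¬P ⊕ Q) → P).

¬S = ¬F = T
¬R = ¬F = T
¬S ⊕ ¬R = T ⊕ T = F
¬P = ¬T = F
¬P ⊕ Q = F ⊕ T = T
¬(¬P ⊕ Q) = ¬T = F
¬(¬P ⊕ Q) → P = F → T = T
(¬S ⊕ ¬R) → (¬(¬P ⊕ Q) → P) = F → T = T
Thus S2 is true.

S3: Parsed as ¬((R ↔ ¬P) ↓ (Q ∧ S))

¬P = ¬T = F
R ↔ ¬P = F ↔ F = T
Q ∧ S = T ∧ F = F
(R ↔ ¬P) ↓ (Q ∧ S) = T ↓ F = F
¬((R ↔ ¬P) ↓ (Q ∧ S)) = ¬F = T
So S3 is true.

True statements: 3 (S1, S2, S3).

3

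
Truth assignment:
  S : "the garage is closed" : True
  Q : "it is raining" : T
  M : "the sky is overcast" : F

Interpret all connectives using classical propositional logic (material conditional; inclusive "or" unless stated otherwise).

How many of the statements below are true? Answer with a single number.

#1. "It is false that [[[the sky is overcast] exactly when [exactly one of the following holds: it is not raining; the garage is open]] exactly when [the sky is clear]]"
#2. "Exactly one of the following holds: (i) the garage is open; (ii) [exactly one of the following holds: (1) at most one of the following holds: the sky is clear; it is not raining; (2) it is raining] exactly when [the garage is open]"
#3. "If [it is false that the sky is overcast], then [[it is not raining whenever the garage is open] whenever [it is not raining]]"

#1: Parsed as not ((M iff (not Q xor not S)) iff not M)

not Q = not True = False
not S = not True = False
not Q xor not S = False xor False = False
M iff (not Q xor not S) = False iff False = True
not M = not False = True
(M iff (not Q xor not S)) iff not M = True iff True = True
not ((M iff (not Q xor not S)) iff not M) = not True = False
So #1 is false.

#2: In symbols: not S xor (((not M nand not Q) xor Q) iff not S)

not S = not True = False
not M = not False = True
not Q = not True = False
not M nand not Q = True nand False = True
(not M nand not Q) xor Q = True xor True = False
not S = not True = False
((not M nand not Q) xor Q) iff not S = False iff False = True
not S xor (((not M nand not Q) xor Q) iff not S) = False xor True = True
Thus #2 is true.

#3: Parsed as not M -> (not Q -> (not S -> not Q))

not M = not False = True
not Q = not True = False
not S = not True = False
not Q = not True = False
not S -> not Q = False -> False = True
not Q -> (not S -> not Q) = False -> True = True
not M -> (not Q -> (not S -> not Q)) = True -> True = True
So #3 is true.

Count: 2.

2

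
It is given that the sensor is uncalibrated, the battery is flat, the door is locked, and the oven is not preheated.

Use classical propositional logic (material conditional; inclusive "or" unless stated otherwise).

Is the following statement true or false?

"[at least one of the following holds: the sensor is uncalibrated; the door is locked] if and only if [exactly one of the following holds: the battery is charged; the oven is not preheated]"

The statement is true.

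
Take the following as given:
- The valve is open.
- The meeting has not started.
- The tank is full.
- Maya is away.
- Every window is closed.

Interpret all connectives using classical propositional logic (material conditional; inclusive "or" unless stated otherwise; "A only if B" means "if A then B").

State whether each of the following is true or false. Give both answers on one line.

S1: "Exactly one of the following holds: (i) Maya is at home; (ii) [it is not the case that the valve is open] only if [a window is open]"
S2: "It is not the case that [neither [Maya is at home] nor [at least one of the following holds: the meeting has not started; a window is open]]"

S1 true; S2 true

Let M = "Maya is at home" (F), N = "the valve is open" (T), H = "a window is open" (F), L = "the meeting has started" (F).

S1: Parsed as M ⊕ (¬N → H)

¬N = ¬T = F
¬N → H = F → F = T
M ⊕ (¬N → H) = F ⊕ T = T
Hence S1 is true.

S2: Parsed as ¬(M ↓ (¬L ∨ H))

¬L = ¬F = T
¬L ∨ H = T ∨ F = T
M ↓ (¬L ∨ H) = F ↓ T = F
¬(M ↓ (¬L ∨ H)) = ¬F = T
So S2 is true.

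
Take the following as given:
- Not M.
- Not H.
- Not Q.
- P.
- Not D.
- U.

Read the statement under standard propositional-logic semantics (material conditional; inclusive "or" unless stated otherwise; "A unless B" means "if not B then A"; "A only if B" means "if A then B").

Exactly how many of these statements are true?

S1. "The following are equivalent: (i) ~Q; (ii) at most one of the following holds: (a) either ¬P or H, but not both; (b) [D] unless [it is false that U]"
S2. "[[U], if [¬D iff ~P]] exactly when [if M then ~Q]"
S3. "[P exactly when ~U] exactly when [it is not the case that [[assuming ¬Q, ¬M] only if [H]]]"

2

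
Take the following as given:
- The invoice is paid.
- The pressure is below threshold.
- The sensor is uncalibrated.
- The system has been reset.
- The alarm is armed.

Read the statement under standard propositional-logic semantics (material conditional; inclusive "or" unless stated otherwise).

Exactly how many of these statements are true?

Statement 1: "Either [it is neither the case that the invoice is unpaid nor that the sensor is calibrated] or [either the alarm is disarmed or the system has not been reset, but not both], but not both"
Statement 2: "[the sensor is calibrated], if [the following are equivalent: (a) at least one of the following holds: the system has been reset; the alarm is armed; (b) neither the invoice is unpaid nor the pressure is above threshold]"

Let V = "the invoice is paid" (T), H = "the sensor is calibrated" (F), W = "the alarm is armed" (T), L = "the system has been reset" (T), M = "the pressure is above threshold" (F).

Statement 1: Parsed as (¬V ↓ H) ⊕ (¬W ⊕ ¬L)

¬V = ¬T = F
¬V ↓ H = F ↓ F = T
¬W = ¬T = F
¬L = ¬T = F
¬W ⊕ ¬L = F ⊕ F = F
(¬V ↓ H) ⊕ (¬W ⊕ ¬L) = T ⊕ F = T
Hence Statement 1 is true.

Statement 2: In symbols: ((L ∨ W) ↔ (¬V ↓ M)) → H

L ∨ W = T ∨ T = T
¬V = ¬T = F
¬V ↓ M = F ↓ F = T
(L ∨ W) ↔ (¬V ↓ M) = T ↔ T = T
((L ∨ W) ↔ (¬V ↓ M)) → H = T → F = F
Thus Statement 2 is false.

1 of the 2 statements is true (Statement 1).

1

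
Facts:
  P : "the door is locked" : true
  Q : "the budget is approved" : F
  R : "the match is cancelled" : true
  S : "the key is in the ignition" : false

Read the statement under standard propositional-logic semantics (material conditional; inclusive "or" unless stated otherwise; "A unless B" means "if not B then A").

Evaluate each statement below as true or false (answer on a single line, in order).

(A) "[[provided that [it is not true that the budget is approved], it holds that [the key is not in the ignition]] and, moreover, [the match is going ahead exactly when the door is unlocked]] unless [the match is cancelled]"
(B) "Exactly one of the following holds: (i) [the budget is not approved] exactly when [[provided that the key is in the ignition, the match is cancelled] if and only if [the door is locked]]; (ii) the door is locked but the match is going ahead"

(A) true; (B) true

(A): This is ((not Q -> not S) and (not R iff not P)) or R.

not Q = not False = True
not S = not False = True
not Q -> not S = True -> True = True
not R = not True = False
not P = not True = False
not R iff not P = False iff False = True
(not Q -> not S) and (not R iff not P) = True and True = True
((not Q -> not S) and (not R iff not P)) or R = True or True = True
Thus (A) is true.

(B): This is (not Q iff ((S -> R) iff P)) xor (P and not R).

not Q = not False = True
S -> R = False -> True = True
(S -> R) iff P = True iff True = True
not Q iff ((S -> R) iff P) = True iff True = True
not R = not True = False
P and not R = True and False = False
(not Q iff ((S -> R) iff P)) xor (P and not R) = True xor False = True
Thus (B) is true.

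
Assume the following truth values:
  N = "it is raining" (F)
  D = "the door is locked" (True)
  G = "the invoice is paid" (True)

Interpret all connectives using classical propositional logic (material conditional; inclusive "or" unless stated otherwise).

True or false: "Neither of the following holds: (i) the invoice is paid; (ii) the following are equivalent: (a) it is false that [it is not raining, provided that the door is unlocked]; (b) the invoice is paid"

Values: G=T, D=T, N=F.
Formalization: G nor (~(~D -> ~N) <-> G)

~D = ~T = F
~N = ~F = T
~D -> ~N = F -> T = T
~(~D -> ~N) = ~T = F
~(~D -> ~N) <-> G = F <-> T = F
G nor (~(~D -> ~N) <-> G) = T nor F = F

False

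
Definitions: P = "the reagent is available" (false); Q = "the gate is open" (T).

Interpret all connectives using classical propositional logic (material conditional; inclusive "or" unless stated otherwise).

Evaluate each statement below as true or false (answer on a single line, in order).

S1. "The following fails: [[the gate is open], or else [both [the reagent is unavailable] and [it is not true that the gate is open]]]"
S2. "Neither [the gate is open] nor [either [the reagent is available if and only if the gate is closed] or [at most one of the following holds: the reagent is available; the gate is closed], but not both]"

S1: Parsed as not (Q or (not P and not Q))

not P = not False = True
not Q = not True = False
not P and not Q = True and False = False
Q or (not P and not Q) = True or False = True
not (Q or (not P and not Q)) = not True = False
Hence S1 is false.

S2: In symbols: Q nor ((P iff not Q) xor (P nand not Q))

not Q = not True = False
P iff not Q = False iff False = True
not Q = not True = False
P nand not Q = False nand False = True
(P iff not Q) xor (P nand not Q) = True xor True = False
Q nor ((P iff not Q) xor (P nand not Q)) = True nor False = False
Hence S2 is false.

S1 false; S2 false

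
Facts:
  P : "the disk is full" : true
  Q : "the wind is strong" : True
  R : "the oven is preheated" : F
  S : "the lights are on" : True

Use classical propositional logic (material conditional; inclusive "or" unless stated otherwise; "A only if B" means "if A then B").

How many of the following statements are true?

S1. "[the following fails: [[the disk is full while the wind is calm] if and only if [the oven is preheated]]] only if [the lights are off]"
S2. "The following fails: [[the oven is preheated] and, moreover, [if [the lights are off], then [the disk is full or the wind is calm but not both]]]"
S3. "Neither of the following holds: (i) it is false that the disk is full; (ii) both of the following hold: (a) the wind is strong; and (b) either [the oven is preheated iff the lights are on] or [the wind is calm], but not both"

S1: In symbols: ¬((P ∧ ¬Q) ↔ R) → ¬S

¬Q = ¬T = F
P ∧ ¬Q = T ∧ F = F
(P ∧ ¬Q) ↔ R = F ↔ F = T
¬((P ∧ ¬Q) ↔ R) = ¬T = F
¬S = ¬T = F
¬((P ∧ ¬Q) ↔ R) → ¬S = F → F = T
Hence S1 is true.

S2: Formalization: ¬(R ∧ (¬S → (P ⊕ ¬Q)))

¬S = ¬T = F
¬Q = ¬T = F
P ⊕ ¬Q = T ⊕ F = T
¬S → (P ⊕ ¬Q) = F → T = T
R ∧ (¬S → (P ⊕ ¬Q)) = F ∧ T = F
¬(R ∧ (¬S → (P ⊕ ¬Q))) = ¬F = T
Thus S2 is true.

S3: Parsed as ¬P ↓ (Q ∧ ((R ↔ S) ⊕ ¬Q))

¬P = ¬T = F
R ↔ S = F ↔ T = F
¬Q = ¬T = F
(R ↔ S) ⊕ ¬Q = F ⊕ F = F
Q ∧ ((R ↔ S) ⊕ ¬Q) = T ∧ F = F
¬P ↓ (Q ∧ ((R ↔ S) ⊕ ¬Q)) = F ↓ F = T
So S3 is true.

Count: 3.

3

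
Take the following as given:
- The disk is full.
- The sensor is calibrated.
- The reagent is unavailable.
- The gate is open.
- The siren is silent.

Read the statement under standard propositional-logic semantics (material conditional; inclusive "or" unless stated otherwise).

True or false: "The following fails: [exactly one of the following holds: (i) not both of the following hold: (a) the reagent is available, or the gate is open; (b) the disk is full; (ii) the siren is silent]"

False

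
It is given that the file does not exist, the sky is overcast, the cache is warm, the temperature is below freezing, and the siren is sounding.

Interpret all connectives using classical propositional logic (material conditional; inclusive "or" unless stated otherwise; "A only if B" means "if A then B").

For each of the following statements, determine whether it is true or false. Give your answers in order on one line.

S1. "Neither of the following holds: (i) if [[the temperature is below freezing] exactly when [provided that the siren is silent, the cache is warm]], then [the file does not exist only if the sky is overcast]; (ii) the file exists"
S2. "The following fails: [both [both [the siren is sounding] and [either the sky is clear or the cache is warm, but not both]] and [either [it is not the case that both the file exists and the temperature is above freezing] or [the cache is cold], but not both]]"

S1 False, S2 False

Let V = "the temperature is below freezing" (True), S = "the siren is sounding" (True), R = "the cache is warm" (True), W = "the file exists" (False), D = "the sky is overcast" (True).

S1: Parsed as ((V iff (not S -> R)) -> (not W -> D)) nor W

not S = not True = False
not S -> R = False -> True = True
V iff (not S -> R) = True iff True = True
not W = not False = True
not W -> D = True -> True = True
(V iff (not S -> R)) -> (not W -> D) = True -> True = True
((V iff (not S -> R)) -> (not W -> D)) nor W = True nor False = False
Hence S1 is false.

S2: Parsed as not ((S and (not D xor R)) and ((W nand not V) xor not R))

not D = not True = False
not D xor R = False xor True = True
S and (not D xor R) = True and True = True
not V = not True = False
W nand not V = False nand False = True
not R = not True = False
(W nand not V) xor not R = True xor False = True
(S and (not D xor R)) and ((W nand not V) xor not R) = True and True = True
not ((S and (not D xor R)) and ((W nand not V) xor not R)) = not True = False
Hence S2 is false.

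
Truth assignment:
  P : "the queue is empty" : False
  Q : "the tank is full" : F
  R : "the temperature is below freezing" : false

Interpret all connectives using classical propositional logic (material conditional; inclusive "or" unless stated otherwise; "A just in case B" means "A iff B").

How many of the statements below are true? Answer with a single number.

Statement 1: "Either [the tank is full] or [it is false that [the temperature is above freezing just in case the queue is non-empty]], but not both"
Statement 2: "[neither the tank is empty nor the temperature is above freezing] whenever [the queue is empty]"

1

Statement 1: This is Q xor not (not R iff not P).

not R = not False = True
not P = not False = True
not R iff not P = True iff True = True
not (not R iff not P) = not True = False
Q xor not (not R iff not P) = False xor False = False
Thus Statement 1 is false.

Statement 2: This is P -> (not Q nor not R).

not Q = not False = True
not R = not False = True
not Q nor not R = True nor True = False
P -> (not Q nor not R) = False -> False = True
Thus Statement 2 is true.

Count: 1.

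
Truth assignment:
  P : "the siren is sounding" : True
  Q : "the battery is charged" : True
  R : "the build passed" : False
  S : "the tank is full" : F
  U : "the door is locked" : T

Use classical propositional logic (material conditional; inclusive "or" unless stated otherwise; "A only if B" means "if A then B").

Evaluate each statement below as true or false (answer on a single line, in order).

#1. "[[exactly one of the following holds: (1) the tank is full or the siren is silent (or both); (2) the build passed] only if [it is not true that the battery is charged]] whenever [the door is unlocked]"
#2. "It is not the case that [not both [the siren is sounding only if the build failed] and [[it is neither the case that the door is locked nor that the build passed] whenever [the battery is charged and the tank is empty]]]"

#1 true, #2 false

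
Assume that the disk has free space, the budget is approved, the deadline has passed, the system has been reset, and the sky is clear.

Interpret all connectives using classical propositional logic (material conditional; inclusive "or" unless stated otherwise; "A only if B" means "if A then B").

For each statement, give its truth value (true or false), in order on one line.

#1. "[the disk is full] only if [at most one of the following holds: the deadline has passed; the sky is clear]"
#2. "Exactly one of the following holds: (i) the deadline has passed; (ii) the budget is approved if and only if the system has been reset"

#1 T / #2 F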